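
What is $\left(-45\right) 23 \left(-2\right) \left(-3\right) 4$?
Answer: $-24840$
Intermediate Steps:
$\left(-45\right) 23 \left(-2\right) \left(-3\right) 4 = - 1035 \cdot 6 \cdot 4 = \left(-1035\right) 24 = -24840$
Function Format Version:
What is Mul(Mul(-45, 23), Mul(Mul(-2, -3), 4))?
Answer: -24840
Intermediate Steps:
Mul(Mul(-45, 23), Mul(Mul(-2, -3), 4)) = Mul(-1035, Mul(6, 4)) = Mul(-1035, 24) = -24840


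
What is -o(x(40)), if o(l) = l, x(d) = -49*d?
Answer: 1960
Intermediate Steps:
-o(x(40)) = -(-49)*40 = -1*(-1960) = 1960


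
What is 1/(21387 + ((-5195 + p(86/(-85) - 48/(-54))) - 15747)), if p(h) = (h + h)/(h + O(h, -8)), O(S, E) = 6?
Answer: 1124/500133 ≈ 0.0022474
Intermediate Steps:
p(h) = 2*h/(6 + h) (p(h) = (h + h)/(h + 6) = (2*h)/(6 + h) = 2*h/(6 + h))
1/(21387 + ((-5195 + p(86/(-85) - 48/(-54))) - 15747)) = 1/(21387 + ((-5195 + 2*(86/(-85) - 48/(-54))/(6 + (86/(-85) - 48/(-54)))) - 15747)) = 1/(21387 + ((-5195 + 2*(86*(-1/85) - 48*(-1/54))/(6 + (86*(-1/85) - 48*(-1/54)))) - 15747)) = 1/(21387 + ((-5195 + 2*(-86/85 + 8/9)/(6 + (-86/85 + 8/9))) - 15747)) = 1/(21387 + ((-5195 + 2*(-94/765)/(6 - 94/765)) - 15747)) = 1/(21387 + ((-5195 + 2*(-94/765)/(4496/765)) - 15747)) = 1/(21387 + ((-5195 + 2*(-94/765)*(765/4496)) - 15747)) = 1/(21387 + ((-5195 - 47/1124) - 15747)) = 1/(21387 + (-5839227/1124 - 15747)) = 1/(21387 - 23538855/1124) = 1/(500133/1124) = 1124/500133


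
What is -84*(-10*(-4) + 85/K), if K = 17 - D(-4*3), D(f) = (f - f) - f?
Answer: -4788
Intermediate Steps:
D(f) = -f (D(f) = 0 - f = -f)
K = 5 (K = 17 - (-1)*(-4*3) = 17 - (-1)*(-12) = 17 - 1*12 = 17 - 12 = 5)
-84*(-10*(-4) + 85/K) = -84*(-10*(-4) + 85/5) = -84*(40 + 85*(⅕)) = -84*(40 + 17) = -84*57 = -4788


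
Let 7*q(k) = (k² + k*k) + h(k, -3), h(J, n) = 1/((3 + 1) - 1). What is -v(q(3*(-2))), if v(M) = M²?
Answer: -961/9 ≈ -106.78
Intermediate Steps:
h(J, n) = ⅓ (h(J, n) = 1/(4 - 1) = 1/3 = ⅓)
q(k) = 1/21 + 2*k²/7 (q(k) = ((k² + k*k) + ⅓)/7 = ((k² + k²) + ⅓)/7 = (2*k² + ⅓)/7 = (⅓ + 2*k²)/7 = 1/21 + 2*k²/7)
-v(q(3*(-2))) = -(1/21 + 2*(3*(-2))²/7)² = -(1/21 + (2/7)*(-6)²)² = -(1/21 + (2/7)*36)² = -(1/21 + 72/7)² = -(31/3)² = -1*961/9 = -961/9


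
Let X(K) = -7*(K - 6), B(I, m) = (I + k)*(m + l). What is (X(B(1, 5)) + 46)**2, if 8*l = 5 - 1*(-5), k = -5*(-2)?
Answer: 2474329/16 ≈ 1.5465e+5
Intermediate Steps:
k = 10
l = 5/4 (l = (5 - 1*(-5))/8 = (5 + 5)/8 = (1/8)*10 = 5/4 ≈ 1.2500)
B(I, m) = (10 + I)*(5/4 + m) (B(I, m) = (I + 10)*(m + 5/4) = (10 + I)*(5/4 + m))
X(K) = 42 - 7*K (X(K) = -7*(-6 + K) = 42 - 7*K)
(X(B(1, 5)) + 46)**2 = ((42 - 7*(25/2 + 10*5 + (5/4)*1 + 1*5)) + 46)**2 = ((42 - 7*(25/2 + 50 + 5/4 + 5)) + 46)**2 = ((42 - 7*275/4) + 46)**2 = ((42 - 1925/4) + 46)**2 = (-1757/4 + 46)**2 = (-1573/4)**2 = 2474329/16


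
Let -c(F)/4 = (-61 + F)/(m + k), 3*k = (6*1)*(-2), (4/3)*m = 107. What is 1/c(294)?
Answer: -305/3728 ≈ -0.081813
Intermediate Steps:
m = 321/4 (m = (3/4)*107 = 321/4 ≈ 80.250)
k = -4 (k = ((6*1)*(-2))/3 = (6*(-2))/3 = (1/3)*(-12) = -4)
c(F) = 16/5 - 16*F/305 (c(F) = -4*(-61 + F)/(321/4 - 4) = -4*(-61 + F)/305/4 = -4*(-61 + F)*4/305 = -4*(-4/5 + 4*F/305) = 16/5 - 16*F/305)
1/c(294) = 1/(16/5 - 16/305*294) = 1/(16/5 - 4704/305) = 1/(-3728/305) = -305/3728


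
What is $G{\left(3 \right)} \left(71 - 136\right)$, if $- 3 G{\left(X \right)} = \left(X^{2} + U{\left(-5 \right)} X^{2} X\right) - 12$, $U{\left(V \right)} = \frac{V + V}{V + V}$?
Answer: $520$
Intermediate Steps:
$U{\left(V \right)} = 1$ ($U{\left(V \right)} = \frac{2 V}{2 V} = 2 V \frac{1}{2 V} = 1$)
$G{\left(X \right)} = 4 - \frac{X^{2}}{3} - \frac{X^{3}}{3}$ ($G{\left(X \right)} = - \frac{\left(X^{2} + 1 X^{2} X\right) - 12}{3} = - \frac{\left(X^{2} + X^{2} X\right) - 12}{3} = - \frac{\left(X^{2} + X^{3}\right) - 12}{3} = - \frac{-12 + X^{2} + X^{3}}{3} = 4 - \frac{X^{2}}{3} - \frac{X^{3}}{3}$)
$G{\left(3 \right)} \left(71 - 136\right) = \left(4 - \frac{3^{2}}{3} - \frac{3^{3}}{3}\right) \left(71 - 136\right) = \left(4 - 3 - 9\right) \left(-65\right) = \left(-8\right) \left(-65\right) = 520$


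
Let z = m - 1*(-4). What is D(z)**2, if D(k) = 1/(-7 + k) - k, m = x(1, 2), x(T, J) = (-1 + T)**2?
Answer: 169/9 ≈ 18.778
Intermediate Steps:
m = 0 (m = (-1 + 1)**2 = 0**2 = 0)
z = 4 (z = 0 - 1*(-4) = 0 + 4 = 4)
D(z)**2 = ((1 - 1*4**2 + 7*4)/(-7 + 4))**2 = ((1 - 1*16 + 28)/(-3))**2 = (-(1 - 16 + 28)/3)**2 = (-1/3*13)**2 = (-13/3)**2 = 169/9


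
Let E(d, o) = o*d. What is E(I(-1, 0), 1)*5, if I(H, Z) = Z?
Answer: 0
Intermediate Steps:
E(d, o) = d*o
E(I(-1, 0), 1)*5 = (0*1)*5 = 0*5 = 0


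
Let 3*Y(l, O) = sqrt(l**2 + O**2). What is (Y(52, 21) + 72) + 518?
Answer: 590 + sqrt(3145)/3 ≈ 608.69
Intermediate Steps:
Y(l, O) = sqrt(O**2 + l**2)/3 (Y(l, O) = sqrt(l**2 + O**2)/3 = sqrt(O**2 + l**2)/3)
(Y(52, 21) + 72) + 518 = (sqrt(21**2 + 52**2)/3 + 72) + 518 = (sqrt(441 + 2704)/3 + 72) + 518 = (sqrt(3145)/3 + 72) + 518 = (72 + sqrt(3145)/3) + 518 = 590 + sqrt(3145)/3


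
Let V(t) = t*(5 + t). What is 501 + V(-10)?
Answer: 551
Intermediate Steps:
501 + V(-10) = 501 - 10*(5 - 10) = 501 - 10*(-5) = 501 + 50 = 551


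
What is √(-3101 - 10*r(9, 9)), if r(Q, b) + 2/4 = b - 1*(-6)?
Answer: I*√3246 ≈ 56.974*I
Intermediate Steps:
r(Q, b) = 11/2 + b (r(Q, b) = -½ + (b - 1*(-6)) = -½ + (b + 6) = -½ + (6 + b) = 11/2 + b)
√(-3101 - 10*r(9, 9)) = √(-3101 - 10*(11/2 + 9)) = √(-3101 - 10*29/2) = √(-3101 - 145) = √(-3246) = I*√3246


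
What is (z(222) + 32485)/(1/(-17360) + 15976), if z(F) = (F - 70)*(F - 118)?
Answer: 838366480/277343359 ≈ 3.0228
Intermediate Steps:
z(F) = (-118 + F)*(-70 + F) (z(F) = (-70 + F)*(-118 + F) = (-118 + F)*(-70 + F))
(z(222) + 32485)/(1/(-17360) + 15976) = ((8260 + 222**2 - 188*222) + 32485)/(1/(-17360) + 15976) = ((8260 + 49284 - 41736) + 32485)/(-1/17360 + 15976) = (15808 + 32485)/(277343359/17360) = 48293*(17360/277343359) = 838366480/277343359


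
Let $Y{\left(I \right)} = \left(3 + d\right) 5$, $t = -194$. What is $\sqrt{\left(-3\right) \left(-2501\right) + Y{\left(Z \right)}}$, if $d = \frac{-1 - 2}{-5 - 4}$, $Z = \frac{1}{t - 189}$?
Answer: $\frac{\sqrt{67677}}{3} \approx 86.716$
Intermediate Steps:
$Z = - \frac{1}{383}$ ($Z = \frac{1}{-194 - 189} = \frac{1}{-383} = - \frac{1}{383} \approx -0.002611$)
$d = \frac{1}{3}$ ($d = - \frac{3}{-9} = \left(-3\right) \left(- \frac{1}{9}\right) = \frac{1}{3} \approx 0.33333$)
$Y{\left(I \right)} = \frac{50}{3}$ ($Y{\left(I \right)} = \left(3 + \frac{1}{3}\right) 5 = \frac{10}{3} \cdot 5 = \frac{50}{3}$)
$\sqrt{\left(-3\right) \left(-2501\right) + Y{\left(Z \right)}} = \sqrt{\left(-3\right) \left(-2501\right) + \frac{50}{3}} = \sqrt{7503 + \frac{50}{3}} = \sqrt{\frac{22559}{3}} = \frac{\sqrt{67677}}{3}$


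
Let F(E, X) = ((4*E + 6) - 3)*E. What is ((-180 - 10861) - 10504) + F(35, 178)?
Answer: -16540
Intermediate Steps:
F(E, X) = E*(3 + 4*E) (F(E, X) = ((6 + 4*E) - 3)*E = (3 + 4*E)*E = E*(3 + 4*E))
((-180 - 10861) - 10504) + F(35, 178) = ((-180 - 10861) - 10504) + 35*(3 + 4*35) = (-11041 - 10504) + 35*(3 + 140) = -21545 + 35*143 = -21545 + 5005 = -16540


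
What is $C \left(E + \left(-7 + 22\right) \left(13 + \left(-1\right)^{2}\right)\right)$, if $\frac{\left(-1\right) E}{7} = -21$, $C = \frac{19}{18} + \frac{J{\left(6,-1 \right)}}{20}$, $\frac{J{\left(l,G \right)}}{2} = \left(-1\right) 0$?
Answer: $\frac{2261}{6} \approx 376.83$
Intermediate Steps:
$J{\left(l,G \right)} = 0$ ($J{\left(l,G \right)} = 2 \left(\left(-1\right) 0\right) = 2 \cdot 0 = 0$)
$C = \frac{19}{18}$ ($C = \frac{19}{18} + \frac{0}{20} = 19 \cdot \frac{1}{18} + 0 \cdot \frac{1}{20} = \frac{19}{18} + 0 = \frac{19}{18} \approx 1.0556$)
$E = 147$ ($E = \left(-7\right) \left(-21\right) = 147$)
$C \left(E + \left(-7 + 22\right) \left(13 + \left(-1\right)^{2}\right)\right) = \frac{19 \left(147 + \left(-7 + 22\right) \left(13 + \left(-1\right)^{2}\right)\right)}{18} = \frac{19 \left(147 + 15 \left(13 + 1\right)\right)}{18} = \frac{19 \left(147 + 15 \cdot 14\right)}{18} = \frac{19 \left(147 + 210\right)}{18} = \frac{19}{18} \cdot 357 = \frac{2261}{6}$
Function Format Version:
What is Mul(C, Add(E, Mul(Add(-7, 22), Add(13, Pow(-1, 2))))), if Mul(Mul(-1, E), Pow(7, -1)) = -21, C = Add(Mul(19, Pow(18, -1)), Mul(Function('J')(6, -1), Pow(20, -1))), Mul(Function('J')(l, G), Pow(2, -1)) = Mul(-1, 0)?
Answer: Rational(2261, 6) ≈ 376.83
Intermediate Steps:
Function('J')(l, G) = 0 (Function('J')(l, G) = Mul(2, Mul(-1, 0)) = Mul(2, 0) = 0)
C = Rational(19, 18) (C = Add(Mul(19, Pow(18, -1)), Mul(0, Pow(20, -1))) = Add(Mul(19, Rational(1, 18)), Mul(0, Rational(1, 20))) = Add(Rational(19, 18), 0) = Rational(19, 18) ≈ 1.0556)
E = 147 (E = Mul(-7, -21) = 147)
Mul(C, Add(E, Mul(Add(-7, 22), Add(13, Pow(-1, 2))))) = Mul(Rational(19, 18), Add(147, Mul(Add(-7, 22), Add(13, Pow(-1, 2))))) = Mul(Rational(19, 18), Add(147, Mul(15, Add(13, 1)))) = Mul(Rational(19, 18), Add(147, Mul(15, 14))) = Mul(Rational(19, 18), Add(147, 210)) = Mul(Rational(19, 18), 357) = Rational(2261, 6)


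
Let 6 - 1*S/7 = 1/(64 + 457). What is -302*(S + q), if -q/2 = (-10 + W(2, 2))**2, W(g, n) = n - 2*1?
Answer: 24862150/521 ≈ 47720.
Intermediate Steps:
S = 21875/521 (S = 42 - 7/(64 + 457) = 42 - 7/521 = 21875/521 ≈ 41.987)
W(g, n) = -2 + n (W(g, n) = n - 2 = -2 + n)
q = -200 (q = -2*(-10 + (-2 + 2))**2 = -2*(-10 + 0)**2 = -2*(-10)**2 = -2*100 = -200)
-302*(S + q) = -302*(21875/521 - 200) = -302*(-82325/521) = 24862150/521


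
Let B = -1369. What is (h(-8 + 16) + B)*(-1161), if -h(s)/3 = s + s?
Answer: 1645137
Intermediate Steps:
h(s) = -6*s (h(s) = -3*(s + s) = -6*s)
(h(-8 + 16) + B)*(-1161) = (-6*(-8 + 16) - 1369)*(-1161) = (-6*8 - 1369)*(-1161) = (-48 - 1369)*(-1161) = -1417*(-1161) = 1645137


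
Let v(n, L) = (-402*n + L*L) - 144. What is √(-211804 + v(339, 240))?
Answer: I*√290626 ≈ 539.1*I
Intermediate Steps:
v(n, L) = -144 + L² - 402*n (v(n, L) = (-402*n + L²) - 144 = (L² - 402*n) - 144 = -144 + L² - 402*n)
√(-211804 + v(339, 240)) = √(-211804 + (-144 + 240² - 402*339)) = √(-211804 + (-144 + 57600 - 136278)) = √(-211804 - 78822) = √(-290626) = I*√290626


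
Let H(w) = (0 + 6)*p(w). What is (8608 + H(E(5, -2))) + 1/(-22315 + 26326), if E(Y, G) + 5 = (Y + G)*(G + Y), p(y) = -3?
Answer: 34454491/4011 ≈ 8590.0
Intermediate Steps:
E(Y, G) = -5 + (G + Y)² (E(Y, G) = -5 + (Y + G)*(G + Y) = -5 + (G + Y)*(G + Y) = -5 + (G + Y)²)
H(w) = -18 (H(w) = (0 + 6)*(-3) = 6*(-3) = -18)
(8608 + H(E(5, -2))) + 1/(-22315 + 26326) = (8608 - 18) + 1/(-22315 + 26326) = 8590 + 1/4011 = 34454491/4011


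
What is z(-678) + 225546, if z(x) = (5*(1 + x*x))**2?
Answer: 5282757706171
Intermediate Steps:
z(x) = (5 + 5*x**2)**2 (z(x) = (5*(1 + x**2))**2 = (5 + 5*x**2)**2)
z(-678) + 225546 = 25*(1 + (-678)**2)**2 + 225546 = 25*(1 + 459684)**2 + 225546 = 25*459685**2 + 225546 = 25*211310299225 + 225546 = 5282757480625 + 225546 = 5282757706171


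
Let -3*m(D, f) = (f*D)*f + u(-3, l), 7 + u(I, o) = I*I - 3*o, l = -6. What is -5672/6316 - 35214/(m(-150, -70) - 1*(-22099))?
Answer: -1303019504/1265216383 ≈ -1.0299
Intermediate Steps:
u(I, o) = -7 + I**2 - 3*o (u(I, o) = -7 + (I*I - 3*o) = -7 + (I**2 - 3*o) = -7 + I**2 - 3*o)
m(D, f) = -20/3 - D*f**2/3 (m(D, f) = -((f*D)*f + (-7 + (-3)**2 - 3*(-6)))/3 = -((D*f)*f + (-7 + 9 + 18))/3 = -(D*f**2 + 20)/3 = -(20 + D*f**2)/3 = -20/3 - D*f**2/3)
-5672/6316 - 35214/(m(-150, -70) - 1*(-22099)) = -5672/6316 - 35214/((-20/3 - 1/3*(-150)*(-70)**2) - 1*(-22099)) = -5672*1/6316 - 35214/((-20/3 - 1/3*(-150)*4900) + 22099) = -1418/1579 - 35214/((-20/3 + 245000) + 22099) = -1418/1579 - 35214/(734980/3 + 22099) = -1418/1579 - 35214/801277/3 = -1418/1579 - 35214*3/801277 = -1418/1579 - 105642/801277 = -1303019504/1265216383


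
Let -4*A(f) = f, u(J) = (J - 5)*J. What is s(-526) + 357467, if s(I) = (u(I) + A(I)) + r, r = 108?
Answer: 1274025/2 ≈ 6.3701e+5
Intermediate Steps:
u(J) = J*(-5 + J) (u(J) = (-5 + J)*J = J*(-5 + J))
A(f) = -f/4
s(I) = 108 - I/4 + I*(-5 + I) (s(I) = (I*(-5 + I) - I/4) + 108 = (-I/4 + I*(-5 + I)) + 108 = 108 - I/4 + I*(-5 + I))
s(-526) + 357467 = (108 + (-526)**2 - 21/4*(-526)) + 357467 = (108 + 276676 + 5523/2) + 357467 = 559091/2 + 357467 = 1274025/2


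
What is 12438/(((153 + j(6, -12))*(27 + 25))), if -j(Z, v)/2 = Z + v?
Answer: 2073/1430 ≈ 1.4496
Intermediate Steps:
j(Z, v) = -2*Z - 2*v (j(Z, v) = -2*(Z + v) = -2*Z - 2*v)
12438/(((153 + j(6, -12))*(27 + 25))) = 12438/(((153 + (-2*6 - 2*(-12)))*(27 + 25))) = 12438/(((153 + (-12 + 24))*52)) = 12438/(((153 + 12)*52)) = 12438/((165*52)) = 12438/8580 = 12438*(1/8580) = 2073/1430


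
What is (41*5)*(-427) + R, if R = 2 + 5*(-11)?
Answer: -87588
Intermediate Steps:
R = -53 (R = 2 - 55 = -53)
(41*5)*(-427) + R = (41*5)*(-427) - 53 = 205*(-427) - 53 = -87535 - 53 = -87588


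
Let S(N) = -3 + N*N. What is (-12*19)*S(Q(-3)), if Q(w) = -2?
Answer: -228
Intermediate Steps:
S(N) = -3 + N²
(-12*19)*S(Q(-3)) = (-12*19)*(-3 + (-2)²) = -228*(-3 + 4) = -228*1 = -228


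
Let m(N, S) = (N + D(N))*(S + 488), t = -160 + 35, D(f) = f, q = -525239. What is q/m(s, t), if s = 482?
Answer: -47749/31812 ≈ -1.5010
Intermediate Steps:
t = -125
m(N, S) = 2*N*(488 + S) (m(N, S) = (N + N)*(S + 488) = (2*N)*(488 + S) = 2*N*(488 + S))
q/m(s, t) = -525239*1/(964*(488 - 125)) = -525239/(2*482*363) = -525239/349932 = -525239*1/349932 = -47749/31812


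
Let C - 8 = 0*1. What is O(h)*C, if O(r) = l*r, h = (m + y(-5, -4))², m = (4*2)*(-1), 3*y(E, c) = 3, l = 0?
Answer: 0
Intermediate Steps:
y(E, c) = 1 (y(E, c) = (⅓)*3 = 1)
m = -8 (m = 8*(-1) = -8)
C = 8 (C = 8 + 0*1 = 8 + 0 = 8)
h = 49 (h = (-8 + 1)² = (-7)² = 49)
O(r) = 0 (O(r) = 0*r = 0)
O(h)*C = 0*8 = 0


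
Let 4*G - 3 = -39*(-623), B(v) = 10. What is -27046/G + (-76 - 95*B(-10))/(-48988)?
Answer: -659348249/148801050 ≈ -4.4311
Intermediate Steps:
G = 6075 (G = ¾ + (-39*(-623))/4 = ¾ + (¼)*24297 = ¾ + 24297/4 = 6075)
-27046/G + (-76 - 95*B(-10))/(-48988) = -27046/6075 + (-76 - 95*10)/(-48988) = -27046*1/6075 + (-76 - 950)*(-1/48988) = -27046/6075 - 1026*(-1/48988) = -27046/6075 + 513/24494 = -659348249/148801050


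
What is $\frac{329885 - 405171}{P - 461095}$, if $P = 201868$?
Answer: $\frac{75286}{259227} \approx 0.29042$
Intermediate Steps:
$\frac{329885 - 405171}{P - 461095} = \frac{329885 - 405171}{201868 - 461095} = - \frac{75286}{-259227} = \left(-75286\right) \left(- \frac{1}{259227}\right) = \frac{75286}{259227}$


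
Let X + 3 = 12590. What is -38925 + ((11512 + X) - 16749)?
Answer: -31575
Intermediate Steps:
X = 12587 (X = -3 + 12590 = 12587)
-38925 + ((11512 + X) - 16749) = -38925 + ((11512 + 12587) - 16749) = -38925 + (24099 - 16749) = -38925 + 7350 = -31575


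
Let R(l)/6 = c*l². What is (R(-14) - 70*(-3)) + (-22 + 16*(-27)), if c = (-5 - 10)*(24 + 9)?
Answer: -582364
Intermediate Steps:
c = -495 (c = -15*33 = -495)
R(l) = -2970*l² (R(l) = 6*(-495*l²) = -2970*l²)
(R(-14) - 70*(-3)) + (-22 + 16*(-27)) = (-2970*(-14)² - 70*(-3)) + (-22 + 16*(-27)) = (-2970*196 + 210) + (-22 - 432) = (-582120 + 210) - 454 = -581910 - 454 = -582364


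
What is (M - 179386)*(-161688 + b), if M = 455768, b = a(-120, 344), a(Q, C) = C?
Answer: -44592577408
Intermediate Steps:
b = 344
(M - 179386)*(-161688 + b) = (455768 - 179386)*(-161688 + 344) = 276382*(-161344) = -44592577408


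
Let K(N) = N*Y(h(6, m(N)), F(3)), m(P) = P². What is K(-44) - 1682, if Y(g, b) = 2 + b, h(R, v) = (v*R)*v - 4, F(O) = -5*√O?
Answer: -1770 + 220*√3 ≈ -1388.9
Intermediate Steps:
h(R, v) = -4 + R*v² (h(R, v) = (R*v)*v - 4 = R*v² - 4 = -4 + R*v²)
K(N) = N*(2 - 5*√3)
K(-44) - 1682 = -44*(2 - 5*√3) - 1682 = (-88 + 220*√3) - 1682 = -1770 + 220*√3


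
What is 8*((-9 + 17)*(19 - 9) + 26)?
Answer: 848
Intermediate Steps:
8*((-9 + 17)*(19 - 9) + 26) = 8*(8*10 + 26) = 8*(80 + 26) = 8*106 = 848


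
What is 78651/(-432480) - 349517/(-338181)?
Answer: 143668787/168692640 ≈ 0.85166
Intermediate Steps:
78651/(-432480) - 349517/(-338181) = 78651*(-1/432480) - 349517*(-1/338181) = -26217/144160 + 349517/338181 = 143668787/168692640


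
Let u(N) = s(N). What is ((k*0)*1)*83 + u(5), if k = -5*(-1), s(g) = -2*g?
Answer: -10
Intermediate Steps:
u(N) = -2*N
k = 5
((k*0)*1)*83 + u(5) = ((5*0)*1)*83 - 2*5 = (0*1)*83 - 10 = 0*83 - 10 = 0 - 10 = -10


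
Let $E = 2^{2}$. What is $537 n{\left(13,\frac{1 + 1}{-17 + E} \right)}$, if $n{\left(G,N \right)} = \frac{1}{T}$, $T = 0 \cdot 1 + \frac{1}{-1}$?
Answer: $-537$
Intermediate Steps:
$E = 4$
$T = -1$ ($T = 0 - 1 = -1$)
$n{\left(G,N \right)} = -1$ ($n{\left(G,N \right)} = \frac{1}{-1} = -1$)
$537 n{\left(13,\frac{1 + 1}{-17 + E} \right)} = 537 \left(-1\right) = -537$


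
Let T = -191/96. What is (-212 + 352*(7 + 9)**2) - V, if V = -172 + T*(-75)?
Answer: 2877529/32 ≈ 89923.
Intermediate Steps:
T = -191/96 (T = -191*1/96 = -191/96 ≈ -1.9896)
V = -729/32 (V = -172 - 191/96*(-75) = -172 + 4775/32 = -729/32 ≈ -22.781)
(-212 + 352*(7 + 9)**2) - V = (-212 + 352*(7 + 9)**2) - 1*(-729/32) = (-212 + 352*16**2) + 729/32 = (-212 + 352*256) + 729/32 = (-212 + 90112) + 729/32 = 89900 + 729/32 = 2877529/32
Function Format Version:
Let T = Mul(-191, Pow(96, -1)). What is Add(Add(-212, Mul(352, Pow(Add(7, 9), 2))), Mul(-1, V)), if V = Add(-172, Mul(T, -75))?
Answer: Rational(2877529, 32) ≈ 89923.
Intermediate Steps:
T = Rational(-191, 96) (T = Mul(-191, Rational(1, 96)) = Rational(-191, 96) ≈ -1.9896)
V = Rational(-729, 32) (V = Add(-172, Mul(Rational(-191, 96), -75)) = Add(-172, Rational(4775, 32)) = Rational(-729, 32) ≈ -22.781)
Add(Add(-212, Mul(352, Pow(Add(7, 9), 2))), Mul(-1, V)) = Add(Add(-212, Mul(352, Pow(Add(7, 9), 2))), Mul(-1, Rational(-729, 32))) = Add(Add(-212, Mul(352, Pow(16, 2))), Rational(729, 32)) = Add(Add(-212, Mul(352, 256)), Rational(729, 32)) = Add(Add(-212, 90112), Rational(729, 32)) = Add(89900, Rational(729, 32)) = Rational(2877529, 32)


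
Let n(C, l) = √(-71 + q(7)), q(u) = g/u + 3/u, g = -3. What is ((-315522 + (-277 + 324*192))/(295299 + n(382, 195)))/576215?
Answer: -74885168709/50246812018258480 + 253591*I*√71/50246812018258480 ≈ -1.4903e-6 + 4.2526e-11*I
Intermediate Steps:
q(u) = 0 (q(u) = -3/u + 3/u = 0)
n(C, l) = I*√71 (n(C, l) = √(-71 + 0) = √(-71) = I*√71)
((-315522 + (-277 + 324*192))/(295299 + n(382, 195)))/576215 = ((-315522 + (-277 + 324*192))/(295299 + I*√71))/576215 = ((-315522 + (-277 + 62208))/(295299 + I*√71))*(1/576215) = ((-315522 + 61931)/(295299 + I*√71))*(1/576215) = -253591/(295299 + I*√71)*(1/576215) = -253591/(576215*(295299 + I*√71))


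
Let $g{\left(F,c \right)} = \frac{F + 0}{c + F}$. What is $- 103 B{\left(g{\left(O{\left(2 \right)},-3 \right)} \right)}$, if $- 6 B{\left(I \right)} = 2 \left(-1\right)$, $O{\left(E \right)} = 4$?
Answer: $- \frac{103}{3} \approx -34.333$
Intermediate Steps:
$g{\left(F,c \right)} = \frac{F}{F + c}$
$B{\left(I \right)} = \frac{1}{3}$ ($B{\left(I \right)} = - \frac{2 \left(-1\right)}{6} = \left(- \frac{1}{6}\right) \left(-2\right) = \frac{1}{3}$)
$- 103 B{\left(g{\left(O{\left(2 \right)},-3 \right)} \right)} = \left(-103\right) \frac{1}{3} = - \frac{103}{3}$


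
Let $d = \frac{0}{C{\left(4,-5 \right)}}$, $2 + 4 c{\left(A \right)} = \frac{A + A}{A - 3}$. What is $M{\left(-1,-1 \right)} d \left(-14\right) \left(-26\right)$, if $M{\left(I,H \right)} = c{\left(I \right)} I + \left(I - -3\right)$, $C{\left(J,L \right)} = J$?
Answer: $0$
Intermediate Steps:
$c{\left(A \right)} = - \frac{1}{2} + \frac{A}{2 \left(-3 + A\right)}$ ($c{\left(A \right)} = - \frac{1}{2} + \frac{\left(A + A\right) \frac{1}{A - 3}}{4} = - \frac{1}{2} + \frac{2 A \frac{1}{-3 + A}}{4} = - \frac{1}{2} + \frac{A}{2 \left(-3 + A\right)}$)
$d = 0$ ($d = \frac{0}{4} = 0 \cdot \frac{1}{4} = 0$)
$M{\left(I,H \right)} = 3 + I + \frac{3 I}{2 \left(-3 + I\right)}$ ($M{\left(I,H \right)} = \frac{3}{2 \left(-3 + I\right)} I + \left(I - -3\right) = \frac{3 I}{2 \left(-3 + I\right)} + \left(I + 3\right) = \frac{3 I}{2 \left(-3 + I\right)} + \left(3 + I\right) = 3 + I + \frac{3 I}{2 \left(-3 + I\right)}$)
$M{\left(-1,-1 \right)} d \left(-14\right) \left(-26\right) = \frac{-9 + \left(-1\right)^{2} + \frac{3}{2} \left(-1\right)}{-3 - 1} \cdot 0 \left(-14\right) \left(-26\right) = \frac{-9 + 1 - \frac{3}{2}}{-4} \cdot 0 \left(-14\right) \left(-26\right) = \left(- \frac{1}{4}\right) \left(- \frac{19}{2}\right) 0 \left(-14\right) \left(-26\right) = \frac{19}{8} \cdot 0 \left(-14\right) \left(-26\right) = 0 \left(-14\right) \left(-26\right) = 0 \left(-26\right) = 0$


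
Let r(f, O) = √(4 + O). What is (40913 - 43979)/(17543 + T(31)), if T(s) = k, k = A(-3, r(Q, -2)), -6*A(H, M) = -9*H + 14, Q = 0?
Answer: -2628/15031 ≈ -0.17484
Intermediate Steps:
A(H, M) = -7/3 + 3*H/2 (A(H, M) = -(-9*H + 14)/6 = -(14 - 9*H)/6 = -7/3 + 3*H/2)
k = -41/6 (k = -7/3 + (3/2)*(-3) = -7/3 - 9/2 = -41/6 ≈ -6.8333)
T(s) = -41/6
(40913 - 43979)/(17543 + T(31)) = (40913 - 43979)/(17543 - 41/6) = -3066/105217/6 = -3066*6/105217 = -2628/15031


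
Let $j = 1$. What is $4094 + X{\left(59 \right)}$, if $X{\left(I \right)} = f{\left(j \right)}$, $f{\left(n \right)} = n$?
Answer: $4095$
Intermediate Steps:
$X{\left(I \right)} = 1$
$4094 + X{\left(59 \right)} = 4094 + 1 = 4095$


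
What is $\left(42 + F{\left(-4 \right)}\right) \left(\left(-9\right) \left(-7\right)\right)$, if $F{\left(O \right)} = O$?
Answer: $2394$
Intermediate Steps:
$\left(42 + F{\left(-4 \right)}\right) \left(\left(-9\right) \left(-7\right)\right) = \left(42 - 4\right) \left(\left(-9\right) \left(-7\right)\right) = 38 \cdot 63 = 2394$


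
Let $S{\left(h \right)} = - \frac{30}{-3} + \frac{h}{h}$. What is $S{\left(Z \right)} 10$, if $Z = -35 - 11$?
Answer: $110$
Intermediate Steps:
$Z = -46$
$S{\left(h \right)} = 11$ ($S{\left(h \right)} = \left(-30\right) \left(- \frac{1}{3}\right) + 1 = 10 + 1 = 11$)
$S{\left(Z \right)} 10 = 11 \cdot 10 = 110$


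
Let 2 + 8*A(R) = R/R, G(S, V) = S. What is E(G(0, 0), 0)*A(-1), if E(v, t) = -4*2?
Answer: 1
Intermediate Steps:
A(R) = -1/8 (A(R) = -1/4 + (R/R)/8 = -1/4 + (1/8)*1 = -1/4 + 1/8 = -1/8)
E(v, t) = -8
E(G(0, 0), 0)*A(-1) = -8*(-1/8) = 1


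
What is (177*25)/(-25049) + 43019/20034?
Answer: 988932481/501831666 ≈ 1.9706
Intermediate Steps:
(177*25)/(-25049) + 43019/20034 = 4425*(-1/25049) + 43019*(1/20034) = -4425/25049 + 43019/20034 = 988932481/501831666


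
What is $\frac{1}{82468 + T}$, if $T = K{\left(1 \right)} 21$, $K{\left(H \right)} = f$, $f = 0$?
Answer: $\frac{1}{82468} \approx 1.2126 \cdot 10^{-5}$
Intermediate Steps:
$K{\left(H \right)} = 0$
$T = 0$ ($T = 0 \cdot 21 = 0$)
$\frac{1}{82468 + T} = \frac{1}{82468 + 0} = \frac{1}{82468}$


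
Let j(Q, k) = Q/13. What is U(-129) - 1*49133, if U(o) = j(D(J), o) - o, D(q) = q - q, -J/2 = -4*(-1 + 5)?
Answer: -49004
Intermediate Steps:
J = 32 (J = -(-8)*(-1 + 5) = -(-8)*4 = -2*(-16) = 32)
D(q) = 0
j(Q, k) = Q/13 (j(Q, k) = Q*(1/13) = Q/13)
U(o) = -o (U(o) = (1/13)*0 - o = 0 - o = -o)
U(-129) - 1*49133 = -1*(-129) - 1*49133 = 129 - 49133 = -49004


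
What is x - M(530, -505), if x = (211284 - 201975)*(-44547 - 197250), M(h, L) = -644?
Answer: -2250887629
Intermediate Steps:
x = -2250888273 (x = 9309*(-241797) = -2250888273)
x - M(530, -505) = -2250888273 - 1*(-644) = -2250888273 + 644 = -2250887629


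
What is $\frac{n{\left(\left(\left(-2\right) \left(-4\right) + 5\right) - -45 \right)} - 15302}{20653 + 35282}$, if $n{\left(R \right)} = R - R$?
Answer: $- \frac{15302}{55935} \approx -0.27357$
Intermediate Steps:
$n{\left(R \right)} = 0$
$\frac{n{\left(\left(\left(-2\right) \left(-4\right) + 5\right) - -45 \right)} - 15302}{20653 + 35282} = \frac{0 - 15302}{20653 + 35282} = - \frac{15302}{55935}$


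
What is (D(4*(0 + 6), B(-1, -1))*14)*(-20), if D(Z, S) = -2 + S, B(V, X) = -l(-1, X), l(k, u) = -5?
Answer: -840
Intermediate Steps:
B(V, X) = 5 (B(V, X) = -1*(-5) = 5)
(D(4*(0 + 6), B(-1, -1))*14)*(-20) = ((-2 + 5)*14)*(-20) = (3*14)*(-20) = 42*(-20) = -840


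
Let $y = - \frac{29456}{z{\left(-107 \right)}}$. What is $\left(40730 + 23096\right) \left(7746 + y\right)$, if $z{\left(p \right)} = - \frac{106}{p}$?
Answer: $- \frac{74380139708}{53} \approx -1.4034 \cdot 10^{9}$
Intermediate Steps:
$y = - \frac{1575896}{53}$ ($y = - \frac{29456}{\left(-106\right) \frac{1}{-107}} = - \frac{29456}{\left(-106\right) \left(- \frac{1}{107}\right)} = - \frac{29456}{\frac{106}{107}} = - \frac{29456 \cdot 107}{106} = \left(-1\right) \frac{1575896}{53} = - \frac{1575896}{53} \approx -29734.0$)
$\left(40730 + 23096\right) \left(7746 + y\right) = \left(40730 + 23096\right) \left(7746 - \frac{1575896}{53}\right) = 63826 \left(- \frac{1165358}{53}\right) = - \frac{74380139708}{53}$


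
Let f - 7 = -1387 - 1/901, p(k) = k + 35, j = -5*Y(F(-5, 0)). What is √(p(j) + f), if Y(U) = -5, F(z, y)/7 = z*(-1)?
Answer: I*√1071578221/901 ≈ 36.332*I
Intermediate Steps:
F(z, y) = -7*z (F(z, y) = 7*(z*(-1)) = 7*(-z) = -7*z)
j = 25 (j = -5*(-5) = 25)
p(k) = 35 + k
f = -1243381/901 (f = 7 + (-1387 - 1/901) = 7 - 1249688/901 = -1243381/901 ≈ -1380.0)
√(p(j) + f) = √((35 + 25) - 1243381/901) = √(60 - 1243381/901) = √(-1189321/901) = I*√1071578221/901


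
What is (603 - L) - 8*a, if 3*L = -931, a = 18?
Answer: 2308/3 ≈ 769.33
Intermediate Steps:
L = -931/3 (L = (⅓)*(-931) = -931/3 ≈ -310.33)
(603 - L) - 8*a = (603 - 1*(-931/3)) - 8*18 = (603 + 931/3) - 1*144 = 2740/3 - 144 = 2308/3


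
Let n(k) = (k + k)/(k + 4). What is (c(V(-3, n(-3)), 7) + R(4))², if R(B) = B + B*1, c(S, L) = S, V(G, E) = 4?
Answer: 144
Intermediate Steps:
n(k) = 2*k/(4 + k) (n(k) = (2*k)/(4 + k) = 2*k/(4 + k))
R(B) = 2*B (R(B) = B + B = 2*B)
(c(V(-3, n(-3)), 7) + R(4))² = (4 + 2*4)² = (4 + 8)² = 12² = 144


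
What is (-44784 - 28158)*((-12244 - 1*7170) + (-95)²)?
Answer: 757794438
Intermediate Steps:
(-44784 - 28158)*((-12244 - 1*7170) + (-95)²) = -72942*((-12244 - 7170) + 9025) = -72942*(-19414 + 9025) = -72942*(-10389) = 757794438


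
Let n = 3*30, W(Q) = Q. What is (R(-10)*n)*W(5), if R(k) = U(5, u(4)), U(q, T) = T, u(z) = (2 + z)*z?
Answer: 10800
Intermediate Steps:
u(z) = z*(2 + z)
R(k) = 24 (R(k) = 4*(2 + 4) = 4*6 = 24)
n = 90
(R(-10)*n)*W(5) = (24*90)*5 = 2160*5 = 10800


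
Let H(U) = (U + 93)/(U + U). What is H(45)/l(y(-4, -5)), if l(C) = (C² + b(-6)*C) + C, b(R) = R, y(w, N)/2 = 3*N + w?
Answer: 23/24510 ≈ 0.00093839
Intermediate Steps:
y(w, N) = 2*w + 6*N (y(w, N) = 2*(3*N + w) = 2*(w + 3*N) = 2*w + 6*N)
H(U) = (93 + U)/(2*U) (H(U) = (93 + U)/((2*U)) = (93 + U)*(1/(2*U)) = (93 + U)/(2*U))
l(C) = C² - 5*C (l(C) = (C² - 6*C) + C = C² - 5*C)
H(45)/l(y(-4, -5)) = ((½)*(93 + 45)/45)/(((2*(-4) + 6*(-5))*(-5 + (2*(-4) + 6*(-5))))) = ((½)*(1/45)*138)/(((-8 - 30)*(-5 + (-8 - 30)))) = 23/(15*((-38*(-5 - 38)))) = 23/(15*((-38*(-43)))) = (23/15)/1634 = (23/15)*(1/1634) = 23/24510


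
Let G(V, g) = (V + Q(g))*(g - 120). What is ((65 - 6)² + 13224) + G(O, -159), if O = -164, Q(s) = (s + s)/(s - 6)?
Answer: 3405781/55 ≈ 61923.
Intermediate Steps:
Q(s) = 2*s/(-6 + s) (Q(s) = (2*s)/(-6 + s) = 2*s/(-6 + s))
G(V, g) = (-120 + g)*(V + 2*g/(-6 + g)) (G(V, g) = (V + 2*g/(-6 + g))*(g - 120) = (V + 2*g/(-6 + g))*(-120 + g) = (-120 + g)*(V + 2*g/(-6 + g)))
((65 - 6)² + 13224) + G(O, -159) = ((65 - 6)² + 13224) + (-240*(-159) + 2*(-159)² - 164*(-120 - 159)*(-6 - 159))/(-6 - 159) = (59² + 13224) + (38160 + 2*25281 - 164*(-279)*(-165))/(-165) = (3481 + 13224) - (38160 + 50562 - 7549740)/165 = 16705 - 1/165*(-7461018) = 16705 + 2487006/55 = 3405781/55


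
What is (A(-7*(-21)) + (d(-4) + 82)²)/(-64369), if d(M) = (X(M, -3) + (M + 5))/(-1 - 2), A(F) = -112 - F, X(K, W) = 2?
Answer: -6302/64369 ≈ -0.097904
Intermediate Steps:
d(M) = -7/3 - M/3 (d(M) = (2 + (M + 5))/(-1 - 2) = (2 + (5 + M))/(-3) = (7 + M)*(-⅓) = -7/3 - M/3)
(A(-7*(-21)) + (d(-4) + 82)²)/(-64369) = ((-112 - (-7)*(-21)) + ((-7/3 - ⅓*(-4)) + 82)²)/(-64369) = ((-112 - 1*147) + ((-7/3 + 4/3) + 82)²)*(-1/64369) = ((-112 - 147) + (-1 + 82)²)*(-1/64369) = (-259 + 81²)*(-1/64369) = (-259 + 6561)*(-1/64369) = 6302*(-1/64369) = -6302/64369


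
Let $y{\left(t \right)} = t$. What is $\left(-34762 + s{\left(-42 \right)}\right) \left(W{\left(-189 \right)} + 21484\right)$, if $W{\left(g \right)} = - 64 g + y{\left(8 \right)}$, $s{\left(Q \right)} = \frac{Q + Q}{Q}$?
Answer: $-1167518880$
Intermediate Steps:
$s{\left(Q \right)} = 2$ ($s{\left(Q \right)} = \frac{2 Q}{Q} = 2$)
$W{\left(g \right)} = 8 - 64 g$ ($W{\left(g \right)} = - 64 g + 8 = 8 - 64 g$)
$\left(-34762 + s{\left(-42 \right)}\right) \left(W{\left(-189 \right)} + 21484\right) = \left(-34762 + 2\right) \left(\left(8 - -12096\right) + 21484\right) = - 34760 \left(\left(8 + 12096\right) + 21484\right) = - 34760 \left(12104 + 21484\right) = \left(-34760\right) 33588 = -1167518880$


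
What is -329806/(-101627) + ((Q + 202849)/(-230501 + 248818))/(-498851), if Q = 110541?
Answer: 3013555228193672/928612013978909 ≈ 3.2452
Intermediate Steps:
-329806/(-101627) + ((Q + 202849)/(-230501 + 248818))/(-498851) = -329806/(-101627) + ((110541 + 202849)/(-230501 + 248818))/(-498851) = -329806*(-1/101627) + (313390/18317)*(-1/498851) = 329806/101627 + (313390*(1/18317))*(-1/498851) = 329806/101627 + (313390/18317)*(-1/498851) = 329806/101627 - 313390/9137453767 = 3013555228193672/928612013978909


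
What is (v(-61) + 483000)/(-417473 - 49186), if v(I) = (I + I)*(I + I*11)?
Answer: -190768/155553 ≈ -1.2264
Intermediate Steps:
v(I) = 24*I² (v(I) = (2*I)*(I + 11*I) = (2*I)*(12*I) = 24*I²)
(v(-61) + 483000)/(-417473 - 49186) = (24*(-61)² + 483000)/(-417473 - 49186) = (24*3721 + 483000)/(-466659) = (89304 + 483000)*(-1/466659) = 572304*(-1/466659) = -190768/155553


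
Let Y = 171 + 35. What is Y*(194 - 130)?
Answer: 13184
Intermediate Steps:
Y = 206
Y*(194 - 130) = 206*(194 - 130) = 206*64 = 13184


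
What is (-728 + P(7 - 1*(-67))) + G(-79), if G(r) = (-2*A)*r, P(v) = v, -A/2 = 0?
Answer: -654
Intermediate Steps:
A = 0 (A = -2*0 = 0)
G(r) = 0 (G(r) = (-2*0)*r = 0*r = 0)
(-728 + P(7 - 1*(-67))) + G(-79) = (-728 + (7 - 1*(-67))) + 0 = (-728 + (7 + 67)) + 0 = (-728 + 74) + 0 = -654 + 0 = -654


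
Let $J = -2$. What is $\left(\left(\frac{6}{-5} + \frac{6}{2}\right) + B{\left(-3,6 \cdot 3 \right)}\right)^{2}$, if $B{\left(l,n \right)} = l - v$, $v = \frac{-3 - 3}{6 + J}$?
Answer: $\frac{9}{100} \approx 0.09$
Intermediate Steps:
$v = - \frac{3}{2}$ ($v = \frac{-3 - 3}{6 - 2} = - \frac{6}{4} = \left(-6\right) \frac{1}{4} = - \frac{3}{2} \approx -1.5$)
$B{\left(l,n \right)} = \frac{3}{2} + l$ ($B{\left(l,n \right)} = l - - \frac{3}{2} = l + \frac{3}{2} = \frac{3}{2} + l$)
$\left(\left(\frac{6}{-5} + \frac{6}{2}\right) + B{\left(-3,6 \cdot 3 \right)}\right)^{2} = \left(\left(\frac{6}{-5} + \frac{6}{2}\right) + \left(\frac{3}{2} - 3\right)\right)^{2} = \left(\left(6 \left(- \frac{1}{5}\right) + 6 \cdot \frac{1}{2}\right) - \frac{3}{2}\right)^{2} = \left(\left(- \frac{6}{5} + 3\right) - \frac{3}{2}\right)^{2} = \left(\frac{9}{5} - \frac{3}{2}\right)^{2} = \left(\frac{3}{10}\right)^{2} = \frac{9}{100}$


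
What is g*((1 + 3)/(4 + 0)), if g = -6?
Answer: -6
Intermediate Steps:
g*((1 + 3)/(4 + 0)) = -6*(1 + 3)/(4 + 0) = -24/4 = -6*1 = -6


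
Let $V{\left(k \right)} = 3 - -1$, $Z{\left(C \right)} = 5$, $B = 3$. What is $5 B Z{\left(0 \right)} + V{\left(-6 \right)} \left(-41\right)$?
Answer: $-89$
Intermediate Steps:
$V{\left(k \right)} = 4$ ($V{\left(k \right)} = 3 + 1 = 4$)
$5 B Z{\left(0 \right)} + V{\left(-6 \right)} \left(-41\right) = 5 \cdot 3 \cdot 5 + 4 \left(-41\right) = 15 \cdot 5 - 164 = 75 - 164 = -89$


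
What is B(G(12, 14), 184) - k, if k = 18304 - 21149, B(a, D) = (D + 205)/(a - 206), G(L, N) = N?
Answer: 545851/192 ≈ 2843.0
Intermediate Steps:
B(a, D) = (205 + D)/(-206 + a)
k = -2845
B(G(12, 14), 184) - k = (205 + 184)/(-206 + 14) - 1*(-2845) = 389/(-192) + 2845 = -1/192*389 + 2845 = -389/192 + 2845 = 545851/192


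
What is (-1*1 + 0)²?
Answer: 1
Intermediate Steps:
(-1*1 + 0)² = (-1 + 0)² = (-1)² = 1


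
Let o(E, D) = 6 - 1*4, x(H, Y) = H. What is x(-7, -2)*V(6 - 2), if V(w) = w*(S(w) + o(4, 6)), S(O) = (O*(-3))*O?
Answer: 1288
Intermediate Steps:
S(O) = -3*O**2 (S(O) = (-3*O)*O = -3*O**2)
o(E, D) = 2 (o(E, D) = 6 - 4 = 2)
V(w) = w*(2 - 3*w**2) (V(w) = w*(-3*w**2 + 2) = w*(2 - 3*w**2))
x(-7, -2)*V(6 - 2) = -7*(6 - 2)*(2 - 3*(6 - 2)**2) = -28*(2 - 3*4**2) = -28*(2 - 3*16) = -28*(2 - 48) = -28*(-46) = -7*(-184) = 1288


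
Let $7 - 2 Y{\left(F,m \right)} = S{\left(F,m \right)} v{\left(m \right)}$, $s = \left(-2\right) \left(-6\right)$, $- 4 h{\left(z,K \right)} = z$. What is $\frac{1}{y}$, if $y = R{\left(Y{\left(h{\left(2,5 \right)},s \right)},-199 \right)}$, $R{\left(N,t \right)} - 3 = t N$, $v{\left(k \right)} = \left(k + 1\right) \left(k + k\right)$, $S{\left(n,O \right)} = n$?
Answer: $- \frac{2}{32431} \approx -6.1669 \cdot 10^{-5}$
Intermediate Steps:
$v{\left(k \right)} = 2 k \left(1 + k\right)$ ($v{\left(k \right)} = \left(1 + k\right) 2 k = 2 k \left(1 + k\right)$)
$h{\left(z,K \right)} = - \frac{z}{4}$
$s = 12$
$Y{\left(F,m \right)} = \frac{7}{2} - F m \left(1 + m\right)$ ($Y{\left(F,m \right)} = \frac{7}{2} - \frac{F 2 m \left(1 + m\right)}{2} = \frac{7}{2} - \frac{2 F m \left(1 + m\right)}{2} = \frac{7}{2} - F m \left(1 + m\right)$)
$R{\left(N,t \right)} = 3 + N t$ ($R{\left(N,t \right)} = 3 + t N = 3 + N t$)
$y = - \frac{32431}{2}$ ($y = 3 + \left(\frac{7}{2} - \left(- \frac{1}{4}\right) 2 \cdot 12 \left(1 + 12\right)\right) \left(-199\right) = 3 + \left(\frac{7}{2} - \left(- \frac{1}{2}\right) 12 \cdot 13\right) \left(-199\right) = 3 + \left(\frac{7}{2} + 78\right) \left(-199\right) = 3 + \frac{163}{2} \left(-199\right) = 3 - \frac{32437}{2} = - \frac{32431}{2} \approx -16216.0$)
$\frac{1}{y} = \frac{1}{- \frac{32431}{2}} = - \frac{2}{32431}$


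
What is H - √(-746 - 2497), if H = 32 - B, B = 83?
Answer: -51 - I*√3243 ≈ -51.0 - 56.947*I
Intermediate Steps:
H = -51 (H = 32 - 1*83 = 32 - 83 = -51)
H - √(-746 - 2497) = -51 - √(-746 - 2497) = -51 - √(-3243) = -51 - I*√3243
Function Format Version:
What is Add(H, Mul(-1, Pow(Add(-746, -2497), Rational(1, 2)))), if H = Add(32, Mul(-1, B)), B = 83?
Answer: Add(-51, Mul(-1, I, Pow(3243, Rational(1, 2)))) ≈ Add(-51.000, Mul(-56.947, I))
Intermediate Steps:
H = -51 (H = Add(32, Mul(-1, 83)) = Add(32, -83) = -51)
Add(H, Mul(-1, Pow(Add(-746, -2497), Rational(1, 2)))) = Add(-51, Mul(-1, Pow(Add(-746, -2497), Rational(1, 2)))) = Add(-51, Mul(-1, Pow(-3243, Rational(1, 2)))) = Add(-51, Mul(-1, Mul(I, Pow(3243, Rational(1, 2))))) = Add(-51, Mul(-1, I, Pow(3243, Rational(1, 2))))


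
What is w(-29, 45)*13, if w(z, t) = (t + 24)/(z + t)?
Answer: 897/16 ≈ 56.063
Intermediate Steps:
w(z, t) = (24 + t)/(t + z)
w(-29, 45)*13 = ((24 + 45)/(45 - 29))*13 = (69/16)*13 = 897/16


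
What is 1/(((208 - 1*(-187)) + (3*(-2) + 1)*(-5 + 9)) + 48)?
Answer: 1/423 ≈ 0.0023641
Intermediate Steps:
1/(((208 - 1*(-187)) + (3*(-2) + 1)*(-5 + 9)) + 48) = 1/(((208 + 187) + (-6 + 1)*4) + 48) = 1/((395 - 5*4) + 48) = 1/((395 - 20) + 48) = 1/(375 + 48) = 1/423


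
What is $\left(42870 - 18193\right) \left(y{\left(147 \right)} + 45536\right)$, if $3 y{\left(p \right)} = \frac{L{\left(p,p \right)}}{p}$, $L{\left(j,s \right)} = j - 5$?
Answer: $\frac{495551619686}{441} \approx 1.1237 \cdot 10^{9}$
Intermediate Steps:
$L{\left(j,s \right)} = -5 + j$
$y{\left(p \right)} = \frac{-5 + p}{3 p}$ ($y{\left(p \right)} = \frac{\left(-5 + p\right) \frac{1}{p}}{3} = \frac{\frac{1}{p} \left(-5 + p\right)}{3} = \frac{-5 + p}{3 p}$)
$\left(42870 - 18193\right) \left(y{\left(147 \right)} + 45536\right) = \left(42870 - 18193\right) \left(\frac{-5 + 147}{3 \cdot 147} + 45536\right) = 24677 \left(\frac{1}{3} \cdot \frac{1}{147} \cdot 142 + 45536\right) = 24677 \left(\frac{142}{441} + 45536\right) = 24677 \cdot \frac{20081518}{441} = \frac{495551619686}{441}$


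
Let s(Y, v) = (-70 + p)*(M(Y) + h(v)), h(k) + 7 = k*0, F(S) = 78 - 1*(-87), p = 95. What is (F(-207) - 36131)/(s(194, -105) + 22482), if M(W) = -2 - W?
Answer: -35966/17407 ≈ -2.0662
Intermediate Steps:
F(S) = 165 (F(S) = 78 + 87 = 165)
h(k) = -7 (h(k) = -7 + k*0 = -7 + 0 = -7)
s(Y, v) = -225 - 25*Y (s(Y, v) = (-70 + 95)*((-2 - Y) - 7) = 25*(-9 - Y) = -225 - 25*Y)
(F(-207) - 36131)/(s(194, -105) + 22482) = (165 - 36131)/((-225 - 25*194) + 22482) = -35966/((-225 - 4850) + 22482) = -35966/(-5075 + 22482) = -35966/17407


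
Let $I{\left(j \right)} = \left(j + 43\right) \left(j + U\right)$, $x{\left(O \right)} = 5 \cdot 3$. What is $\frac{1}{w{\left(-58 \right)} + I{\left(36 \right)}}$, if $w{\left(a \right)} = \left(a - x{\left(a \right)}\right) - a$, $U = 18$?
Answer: $\frac{1}{4251} \approx 0.00023524$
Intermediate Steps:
$x{\left(O \right)} = 15$
$I{\left(j \right)} = \left(18 + j\right) \left(43 + j\right)$ ($I{\left(j \right)} = \left(j + 43\right) \left(j + 18\right) = \left(43 + j\right) \left(18 + j\right) = \left(18 + j\right) \left(43 + j\right)$)
$w{\left(a \right)} = -15$ ($w{\left(a \right)} = \left(a - 15\right) - a = \left(-15 + a\right) - a = -15$)
$\frac{1}{w{\left(-58 \right)} + I{\left(36 \right)}} = \frac{1}{-15 + \left(774 + 36^{2} + 61 \cdot 36\right)} = \frac{1}{-15 + \left(774 + 1296 + 2196\right)} = \frac{1}{-15 + 4266} = \frac{1}{4251}$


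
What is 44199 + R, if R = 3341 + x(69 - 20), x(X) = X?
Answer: 47589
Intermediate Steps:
R = 3390 (R = 3341 + (69 - 20) = 3341 + 49 = 3390)
44199 + R = 44199 + 3390 = 47589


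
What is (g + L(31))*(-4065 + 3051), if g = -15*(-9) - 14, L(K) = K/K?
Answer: -123708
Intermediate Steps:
L(K) = 1
g = 121 (g = 135 - 14 = 121)
(g + L(31))*(-4065 + 3051) = (121 + 1)*(-4065 + 3051) = 122*(-1014) = -123708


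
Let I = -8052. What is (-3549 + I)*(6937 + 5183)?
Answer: -140604120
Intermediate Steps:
(-3549 + I)*(6937 + 5183) = (-3549 - 8052)*(6937 + 5183) = -11601*12120 = -140604120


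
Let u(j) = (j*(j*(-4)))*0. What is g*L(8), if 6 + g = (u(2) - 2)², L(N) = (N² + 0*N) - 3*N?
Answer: -80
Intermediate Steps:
u(j) = 0 (u(j) = (j*(-4*j))*0 = -4*j²*0 = 0)
L(N) = N² - 3*N (L(N) = (N² + 0) - 3*N = N² - 3*N)
g = -2 (g = -6 + (0 - 2)² = -6 + (-2)² = -6 + 4 = -2)
g*L(8) = -16*(-3 + 8) = -16*5 = -2*40 = -80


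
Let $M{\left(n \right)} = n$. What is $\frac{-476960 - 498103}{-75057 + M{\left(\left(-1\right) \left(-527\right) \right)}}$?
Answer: $\frac{975063}{74530} \approx 13.083$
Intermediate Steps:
$\frac{-476960 - 498103}{-75057 + M{\left(\left(-1\right) \left(-527\right) \right)}} = \frac{-476960 - 498103}{-75057 - -527} = - \frac{975063}{-75057 + 527} = - \frac{975063}{-74530} = \left(-975063\right) \left(- \frac{1}{74530}\right) = \frac{975063}{74530}$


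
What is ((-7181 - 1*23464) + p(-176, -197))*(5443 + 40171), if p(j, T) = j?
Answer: -1405869094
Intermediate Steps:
((-7181 - 1*23464) + p(-176, -197))*(5443 + 40171) = ((-7181 - 1*23464) - 176)*(5443 + 40171) = ((-7181 - 23464) - 176)*45614 = (-30645 - 176)*45614 = -30821*45614 = -1405869094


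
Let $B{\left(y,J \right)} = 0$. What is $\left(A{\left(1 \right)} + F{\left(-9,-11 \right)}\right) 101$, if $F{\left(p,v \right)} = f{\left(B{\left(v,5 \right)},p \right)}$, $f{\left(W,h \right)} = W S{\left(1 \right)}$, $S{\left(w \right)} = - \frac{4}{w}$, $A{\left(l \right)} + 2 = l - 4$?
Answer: $-505$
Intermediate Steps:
$A{\left(l \right)} = -6 + l$ ($A{\left(l \right)} = -2 + \left(l - 4\right) = -2 + \left(-4 + l\right) = -6 + l$)
$f{\left(W,h \right)} = - 4 W$ ($f{\left(W,h \right)} = W \left(- \frac{4}{1}\right) = W \left(\left(-4\right) 1\right) = W \left(-4\right) = - 4 W$)
$F{\left(p,v \right)} = 0$ ($F{\left(p,v \right)} = \left(-4\right) 0 = 0$)
$\left(A{\left(1 \right)} + F{\left(-9,-11 \right)}\right) 101 = \left(\left(-6 + 1\right) + 0\right) 101 = \left(-5 + 0\right) 101 = \left(-5\right) 101 = -505$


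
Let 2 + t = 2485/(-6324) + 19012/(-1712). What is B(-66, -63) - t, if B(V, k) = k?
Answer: -8374090/169167 ≈ -49.502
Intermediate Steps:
t = -2283431/169167 (t = -2 + (2485/(-6324) + 19012/(-1712)) = -2 + (2485*(-1/6324) + 19012*(-1/1712)) = -2 + (-2485/6324 - 4753/428) = -2 - 1945097/169167 = -2283431/169167 ≈ -13.498)
B(-66, -63) - t = -63 - 1*(-2283431/169167) = -63 + 2283431/169167 = -8374090/169167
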